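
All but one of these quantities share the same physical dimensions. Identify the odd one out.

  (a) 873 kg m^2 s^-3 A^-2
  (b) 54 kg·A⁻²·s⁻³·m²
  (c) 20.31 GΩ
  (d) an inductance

Expand each in SI base units:
  (a) kg·m²·s⁻³·A⁻²
  (b) kg·m²·s⁻³·A⁻²
  (c) Ω = V·A⁻¹ = kg·m²·s⁻³·A⁻²
  (d) [inductance] = kg·m²·s⁻²·A⁻²
All reduce to kg·m²·s⁻³·A⁻² except (d), which is kg·m²·s⁻²·A⁻².

(d)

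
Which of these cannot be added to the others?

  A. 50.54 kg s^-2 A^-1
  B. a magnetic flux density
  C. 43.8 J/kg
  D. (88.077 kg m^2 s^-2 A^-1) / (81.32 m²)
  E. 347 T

C.

Reduce each to base SI dimensions:
  A. kg·s⁻²·A⁻¹
  B. [magnetic flux density] = kg·s⁻²·A⁻¹
  C. J·kg⁻¹ = N·m·kg⁻¹ = m²·s⁻²
  D. [kg·m²·s⁻²·A⁻¹] / [m²] = kg·s⁻²·A⁻¹
  E. T = Wb·m⁻² = kg·s⁻²·A⁻¹
All reduce to kg·s⁻²·A⁻¹ except C., which is m²·s⁻².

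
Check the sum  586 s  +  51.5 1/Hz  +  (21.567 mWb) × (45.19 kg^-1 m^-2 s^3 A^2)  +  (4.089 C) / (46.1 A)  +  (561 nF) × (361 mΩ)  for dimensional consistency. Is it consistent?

No

Reduce each to base SI dimensions:
  586 s:  s
  51.5 1/Hz:  Hz⁻¹ = (s⁻¹)⁻¹ = s
  (21.567 mWb) × (45.19 kg^-1 m^-2 s^3 A^2):  [kg·m²·s⁻²·A⁻¹] · [kg⁻¹·m⁻²·s³·A²] = s·A
  (4.089 C) / (46.1 A):  [s·A] / [A] = s
  (561 nF) × (361 mΩ):  [kg⁻¹·m⁻²·s⁴·A²] · [kg·m²·s⁻³·A⁻²] = s
The terms do not share a single dimension (s vs s·A).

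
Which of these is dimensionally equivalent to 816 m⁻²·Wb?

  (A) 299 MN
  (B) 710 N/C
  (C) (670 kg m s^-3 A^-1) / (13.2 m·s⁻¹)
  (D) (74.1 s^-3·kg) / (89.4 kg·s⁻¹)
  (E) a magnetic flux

(C)

Reference: Wb·m⁻² = V·s·m⁻² = kg·s⁻²·A⁻¹.
Each option:
  (A) N = kg·m·s⁻²
  (B) N·C⁻¹ = kg·m·s⁻²·(s·A)⁻¹ = kg·m·s⁻³·A⁻¹
  (C) [kg·m·s⁻³·A⁻¹] / [m·s⁻¹] = kg·s⁻²·A⁻¹  ← same
  (D) [kg·s⁻³] / [kg·s⁻¹] = s⁻²
  (E) [magnetic flux] = kg·m²·s⁻²·A⁻¹
Only (C) matches kg·s⁻²·A⁻¹.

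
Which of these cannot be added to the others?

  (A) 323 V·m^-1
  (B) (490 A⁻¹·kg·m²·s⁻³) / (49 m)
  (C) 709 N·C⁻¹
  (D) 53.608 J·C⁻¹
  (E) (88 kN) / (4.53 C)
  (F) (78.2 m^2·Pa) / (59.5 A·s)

Dimensions:
  (A) V·m⁻¹ = J·C⁻¹·m⁻¹ = kg·m·s⁻³·A⁻¹
  (B) [kg·m²·s⁻³·A⁻¹] / [m] = kg·m·s⁻³·A⁻¹
  (C) N·C⁻¹ = kg·m·s⁻²·(s·A)⁻¹ = kg·m·s⁻³·A⁻¹
  (D) J·C⁻¹ = N·m·(s·A)⁻¹ = kg·m²·s⁻³·A⁻¹
  (E) [kg·m·s⁻²] / [s·A] = kg·m·s⁻³·A⁻¹
  (F) [kg·m·s⁻²] / [s·A] = kg·m·s⁻³·A⁻¹
All reduce to kg·m·s⁻³·A⁻¹ except (D), which is kg·m²·s⁻³·A⁻¹.

(D)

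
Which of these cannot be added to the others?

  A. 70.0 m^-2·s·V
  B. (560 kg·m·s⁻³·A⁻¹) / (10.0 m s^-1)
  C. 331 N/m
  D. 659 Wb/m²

C.

Reduce each to base SI dimensions:
  A. V·s·m⁻² = J·C⁻¹·s·m⁻² = kg·s⁻²·A⁻¹
  B. [kg·m·s⁻³·A⁻¹] / [m·s⁻¹] = kg·s⁻²·A⁻¹
  C. N·m⁻¹ = kg·m·s⁻²·m⁻¹ = kg·s⁻²
  D. Wb·m⁻² = V·s·m⁻² = kg·s⁻²·A⁻¹
All reduce to kg·s⁻²·A⁻¹ except C., which is kg·s⁻².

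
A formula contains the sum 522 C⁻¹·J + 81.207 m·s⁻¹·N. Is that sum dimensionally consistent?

In SI base units:
  522 C⁻¹·J:  J·C⁻¹ = N·m·(s·A)⁻¹ = kg·m²·s⁻³·A⁻¹
  81.207 m·s⁻¹·N:  N·m·s⁻¹ = kg·m·s⁻²·m·s⁻¹ = kg·m²·s⁻³
kg·m²·s⁻³·A⁻¹ ≠ kg·m²·s⁻³, so they cannot be added.

No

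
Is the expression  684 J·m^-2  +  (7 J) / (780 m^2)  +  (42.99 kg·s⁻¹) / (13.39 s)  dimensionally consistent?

Yes

Dimensions:
  684 J·m^-2:  J·m⁻² = N·m·m⁻² = kg·s⁻²
  (7 J) / (780 m^2):  [kg·m²·s⁻²] / [m²] = kg·s⁻²
  (42.99 kg·s⁻¹) / (13.39 s):  [kg·s⁻¹] / [s] = kg·s⁻²
Every term reduces to kg·s⁻².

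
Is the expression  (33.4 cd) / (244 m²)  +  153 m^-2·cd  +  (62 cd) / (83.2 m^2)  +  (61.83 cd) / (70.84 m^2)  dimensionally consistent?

Yes

Reduce each to base SI dimensions:
  (33.4 cd) / (244 m²):  [cd] / [m²] = m⁻²·cd
  153 m^-2·cd:  cd·m⁻² = m⁻²·cd
  (62 cd) / (83.2 m^2):  [cd] / [m²] = m⁻²·cd
  (61.83 cd) / (70.84 m^2):  [cd] / [m²] = m⁻²·cd
Every term reduces to m⁻²·cd.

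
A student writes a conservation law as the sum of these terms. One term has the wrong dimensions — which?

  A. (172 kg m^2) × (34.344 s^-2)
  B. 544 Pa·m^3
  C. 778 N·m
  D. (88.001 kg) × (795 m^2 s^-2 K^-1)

D.

Work out the base dimensions of each:
  A. [kg·m²] · [s⁻²] = kg·m²·s⁻²
  B. Pa·m³ = N·m⁻²·m³ = kg·m²·s⁻²
  C. N·m = kg·m·s⁻²·m = kg·m²·s⁻²
  D. [kg] · [m²·s⁻²·K⁻¹] = kg·m²·s⁻²·K⁻¹
All reduce to kg·m²·s⁻² except D., which is kg·m²·s⁻²·K⁻¹.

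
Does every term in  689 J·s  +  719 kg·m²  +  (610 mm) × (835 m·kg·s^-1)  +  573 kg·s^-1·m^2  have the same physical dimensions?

Reduce each to base SI dimensions:
  689 J·s:  J·s = N·m·s = kg·m²·s⁻¹
  719 kg·m²:  kg·m²
  (610 mm) × (835 m·kg·s^-1):  [m] · [kg·m·s⁻¹] = kg·m²·s⁻¹
  573 kg·s^-1·m^2:  kg·m²·s⁻¹
The terms do not share a single dimension (kg·m² vs kg·m²·s⁻¹).

No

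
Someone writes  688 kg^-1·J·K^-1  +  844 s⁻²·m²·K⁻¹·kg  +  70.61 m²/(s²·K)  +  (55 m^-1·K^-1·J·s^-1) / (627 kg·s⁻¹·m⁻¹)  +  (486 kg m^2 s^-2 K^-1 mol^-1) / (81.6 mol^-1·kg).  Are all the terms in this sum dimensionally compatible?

Work out the base dimensions of each:
  688 kg^-1·J·K^-1:  J·kg⁻¹·K⁻¹ = N·m·kg⁻¹·K⁻¹ = m²·s⁻²·K⁻¹
  844 s⁻²·m²·K⁻¹·kg:  kg·m²·s⁻²·K⁻¹
  70.61 m²/(s²·K):  m²·s⁻²·K⁻¹
  (55 m^-1·K^-1·J·s^-1) / (627 kg·s⁻¹·m⁻¹):  [kg·m·s⁻³·K⁻¹] / [kg·m⁻¹·s⁻¹] = m²·s⁻²·K⁻¹
  (486 kg m^2 s^-2 K^-1 mol^-1) / (81.6 mol^-1·kg):  [kg·m²·s⁻²·K⁻¹·mol⁻¹] / [kg·mol⁻¹] = m²·s⁻²·K⁻¹
The terms do not share a single dimension (kg·m²·s⁻²·K⁻¹ vs m²·s⁻²·K⁻¹).

No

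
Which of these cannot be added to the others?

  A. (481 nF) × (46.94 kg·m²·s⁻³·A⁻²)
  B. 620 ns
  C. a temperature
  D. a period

Expand each in SI base units:
  A. [kg⁻¹·m⁻²·s⁴·A²] · [kg·m²·s⁻³·A⁻²] = s
  B. s
  C. [temperature] = K
  D. [period] = s
All reduce to s except C., which is K.

C.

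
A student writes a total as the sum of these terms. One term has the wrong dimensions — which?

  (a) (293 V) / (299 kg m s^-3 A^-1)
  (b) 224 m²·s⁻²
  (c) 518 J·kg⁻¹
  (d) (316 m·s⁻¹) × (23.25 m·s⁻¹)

Dimensions:
  (a) [kg·m²·s⁻³·A⁻¹] / [kg·m·s⁻³·A⁻¹] = m
  (b) m²·s⁻²
  (c) J·kg⁻¹ = N·m·kg⁻¹ = m²·s⁻²
  (d) [m·s⁻¹] · [m·s⁻¹] = m²·s⁻²
All reduce to m²·s⁻² except (a), which is m.

(a)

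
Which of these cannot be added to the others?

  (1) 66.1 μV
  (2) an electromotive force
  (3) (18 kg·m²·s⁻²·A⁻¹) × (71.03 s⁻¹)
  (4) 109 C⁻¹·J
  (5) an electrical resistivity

In SI base units:
  (1) V = J·C⁻¹ = kg·m²·s⁻³·A⁻¹
  (2) [electromotive force] = kg·m²·s⁻³·A⁻¹
  (3) [kg·m²·s⁻²·A⁻¹] · [s⁻¹] = kg·m²·s⁻³·A⁻¹
  (4) J·C⁻¹ = N·m·(s·A)⁻¹ = kg·m²·s⁻³·A⁻¹
  (5) [electrical resistivity] = kg·m³·s⁻³·A⁻²
All reduce to kg·m²·s⁻³·A⁻¹ except (5), which is kg·m³·s⁻³·A⁻².

(5)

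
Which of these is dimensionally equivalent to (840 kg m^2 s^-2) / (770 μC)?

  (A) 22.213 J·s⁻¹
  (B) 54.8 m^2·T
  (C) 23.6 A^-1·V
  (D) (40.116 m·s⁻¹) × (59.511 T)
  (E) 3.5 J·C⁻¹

(E)

Reference: [kg·m²·s⁻²] / [s·A] = kg·m²·s⁻³·A⁻¹.
Each option:
  (A) J·s⁻¹ = N·m·s⁻¹ = kg·m²·s⁻³
  (B) T·m² = Wb·m⁻²·m² = kg·m²·s⁻²·A⁻¹
  (C) V·A⁻¹ = J·C⁻¹·A⁻¹ = kg·m²·s⁻³·A⁻²
  (D) [m·s⁻¹] · [kg·s⁻²·A⁻¹] = kg·m·s⁻³·A⁻¹
  (E) J·C⁻¹ = N·m·(s·A)⁻¹ = kg·m²·s⁻³·A⁻¹  ← same
Only (E) matches kg·m²·s⁻³·A⁻¹.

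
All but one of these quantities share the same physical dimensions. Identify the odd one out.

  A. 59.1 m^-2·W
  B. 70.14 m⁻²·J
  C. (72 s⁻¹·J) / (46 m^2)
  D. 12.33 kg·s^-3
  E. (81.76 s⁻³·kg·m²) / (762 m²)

B.

Expand each in SI base units:
  A. W·m⁻² = J·s⁻¹·m⁻² = kg·s⁻³
  B. J·m⁻² = N·m·m⁻² = kg·s⁻²
  C. [kg·m²·s⁻³] / [m²] = kg·s⁻³
  D. kg·s⁻³
  E. [kg·m²·s⁻³] / [m²] = kg·s⁻³
All reduce to kg·s⁻³ except B., which is kg·s⁻².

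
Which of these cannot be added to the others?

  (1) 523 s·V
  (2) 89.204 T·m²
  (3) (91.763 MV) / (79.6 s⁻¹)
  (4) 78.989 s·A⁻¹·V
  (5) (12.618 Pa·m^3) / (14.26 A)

(4)

In SI base units:
  (1) V·s = J·C⁻¹·s = kg·m²·s⁻²·A⁻¹
  (2) T·m² = Wb·m⁻²·m² = kg·m²·s⁻²·A⁻¹
  (3) [kg·m²·s⁻³·A⁻¹] / [s⁻¹] = kg·m²·s⁻²·A⁻¹
  (4) V·s·A⁻¹ = J·C⁻¹·s·A⁻¹ = kg·m²·s⁻²·A⁻²
  (5) [kg·m²·s⁻²] / [A] = kg·m²·s⁻²·A⁻¹
All reduce to kg·m²·s⁻²·A⁻¹ except (4), which is kg·m²·s⁻²·A⁻².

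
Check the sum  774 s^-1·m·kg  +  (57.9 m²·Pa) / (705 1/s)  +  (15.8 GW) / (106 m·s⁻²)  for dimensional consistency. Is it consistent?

Dimensions:
  774 s^-1·m·kg:  kg·m·s⁻¹
  (57.9 m²·Pa) / (705 1/s):  [kg·m·s⁻²] / [s⁻¹] = kg·m·s⁻¹
  (15.8 GW) / (106 m·s⁻²):  [kg·m²·s⁻³] / [m·s⁻²] = kg·m·s⁻¹
Every term reduces to kg·m·s⁻¹.

Yes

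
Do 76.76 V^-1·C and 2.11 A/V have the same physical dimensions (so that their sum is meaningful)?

Work out the base dimensions of each:
  76.76 V^-1·C:  C·V⁻¹ = s·A·(J·C⁻¹)⁻¹ = kg⁻¹·m⁻²·s⁴·A²
  2.11 A/V:  A·V⁻¹ = A·(J·C⁻¹)⁻¹ = kg⁻¹·m⁻²·s³·A²
kg⁻¹·m⁻²·s⁴·A² ≠ kg⁻¹·m⁻²·s³·A², so they cannot be added.

No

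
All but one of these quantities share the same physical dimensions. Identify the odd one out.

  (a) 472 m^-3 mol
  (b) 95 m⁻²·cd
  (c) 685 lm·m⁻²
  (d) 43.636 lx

Expand each in SI base units:
  (a) m⁻³·mol
  (b) m⁻²·cd
  (c) lm·m⁻² = cd·m⁻² = m⁻²·cd
  (d) lx = lm·m⁻² = m⁻²·cd
All reduce to m⁻²·cd except (a), which is m⁻³·mol.

(a)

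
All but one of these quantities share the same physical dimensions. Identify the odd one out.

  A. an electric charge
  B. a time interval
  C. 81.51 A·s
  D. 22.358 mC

Reduce each to base SI dimensions:
  A. [electric charge] = s·A
  B. [time interval] = s
  C. A·s = s·A
  D. C = s·A
All reduce to s·A except B., which is s.

B.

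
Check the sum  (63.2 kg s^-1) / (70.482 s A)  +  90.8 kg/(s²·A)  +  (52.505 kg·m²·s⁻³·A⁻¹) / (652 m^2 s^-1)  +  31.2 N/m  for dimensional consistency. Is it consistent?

In SI base units:
  (63.2 kg s^-1) / (70.482 s A):  [kg·s⁻¹] / [s·A] = kg·s⁻²·A⁻¹
  90.8 kg/(s²·A):  kg·s⁻²·A⁻¹
  (52.505 kg·m²·s⁻³·A⁻¹) / (652 m^2 s^-1):  [kg·m²·s⁻³·A⁻¹] / [m²·s⁻¹] = kg·s⁻²·A⁻¹
  31.2 N/m:  N·m⁻¹ = kg·m·s⁻²·m⁻¹ = kg·s⁻²
The terms do not share a single dimension (kg·s⁻² vs kg·s⁻²·A⁻¹).

No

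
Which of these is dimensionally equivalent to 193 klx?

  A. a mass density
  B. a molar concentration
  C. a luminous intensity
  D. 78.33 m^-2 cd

Reference: lx = lm·m⁻² = m⁻²·cd.
Each option:
  A. [mass density] = kg·m⁻³
  B. [molar concentration] = m⁻³·mol
  C. [luminous intensity] = cd
  D. m⁻²·cd  ← same
Only D. matches m⁻²·cd.

D.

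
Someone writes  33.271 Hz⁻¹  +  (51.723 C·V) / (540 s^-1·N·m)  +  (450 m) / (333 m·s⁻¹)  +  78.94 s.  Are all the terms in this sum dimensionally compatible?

In SI base units:
  33.271 Hz⁻¹:  Hz⁻¹ = (s⁻¹)⁻¹ = s
  (51.723 C·V) / (540 s^-1·N·m):  [kg·m²·s⁻²] / [kg·m²·s⁻³] = s
  (450 m) / (333 m·s⁻¹):  [m] / [m·s⁻¹] = s
  78.94 s:  s
Every term reduces to s.

Yes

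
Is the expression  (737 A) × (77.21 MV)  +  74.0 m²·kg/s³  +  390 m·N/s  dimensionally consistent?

Reduce each to base SI dimensions:
  (737 A) × (77.21 MV):  [A] · [kg·m²·s⁻³·A⁻¹] = kg·m²·s⁻³
  74.0 m²·kg/s³:  kg·m²·s⁻³
  390 m·N/s:  N·m·s⁻¹ = kg·m·s⁻²·m·s⁻¹ = kg·m²·s⁻³
Every term reduces to kg·m²·s⁻³.

Yes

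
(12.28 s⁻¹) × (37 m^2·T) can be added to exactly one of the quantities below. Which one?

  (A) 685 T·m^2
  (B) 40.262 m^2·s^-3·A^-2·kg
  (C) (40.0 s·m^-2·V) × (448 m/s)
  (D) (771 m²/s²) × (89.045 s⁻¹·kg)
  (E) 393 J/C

Reference: [s⁻¹] · [kg·m²·s⁻²·A⁻¹] = kg·m²·s⁻³·A⁻¹.
Each option:
  (A) T·m² = Wb·m⁻²·m² = kg·m²·s⁻²·A⁻¹
  (B) kg·m²·s⁻³·A⁻²
  (C) [kg·s⁻²·A⁻¹] · [m·s⁻¹] = kg·m·s⁻³·A⁻¹
  (D) [m²·s⁻²] · [kg·s⁻¹] = kg·m²·s⁻³
  (E) J·C⁻¹ = N·m·(s·A)⁻¹ = kg·m²·s⁻³·A⁻¹  ← same
Only (E) matches kg·m²·s⁻³·A⁻¹.

(E)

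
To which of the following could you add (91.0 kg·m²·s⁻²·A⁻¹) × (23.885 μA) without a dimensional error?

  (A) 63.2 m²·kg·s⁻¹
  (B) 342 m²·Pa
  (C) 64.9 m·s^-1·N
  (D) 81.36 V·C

(D)

Reference: [kg·m²·s⁻²·A⁻¹] · [A] = kg·m²·s⁻².
Each option:
  (A) kg·m²·s⁻¹
  (B) Pa·m² = N·m⁻²·m² = kg·m·s⁻²
  (C) N·m·s⁻¹ = kg·m·s⁻²·m·s⁻¹ = kg·m²·s⁻³
  (D) C·V = s·A·J·C⁻¹ = kg·m²·s⁻²  ← same
Only (D) matches kg·m²·s⁻².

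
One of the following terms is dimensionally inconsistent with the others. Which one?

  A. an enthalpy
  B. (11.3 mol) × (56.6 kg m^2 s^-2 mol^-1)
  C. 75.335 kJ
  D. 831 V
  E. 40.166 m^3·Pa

Work out the base dimensions of each:
  A. [enthalpy] = kg·m²·s⁻²
  B. [mol] · [kg·m²·s⁻²·mol⁻¹] = kg·m²·s⁻²
  C. J = N·m = kg·m²·s⁻²
  D. V = J·C⁻¹ = kg·m²·s⁻³·A⁻¹
  E. Pa·m³ = N·m⁻²·m³ = kg·m²·s⁻²
All reduce to kg·m²·s⁻² except D., which is kg·m²·s⁻³·A⁻¹.

D.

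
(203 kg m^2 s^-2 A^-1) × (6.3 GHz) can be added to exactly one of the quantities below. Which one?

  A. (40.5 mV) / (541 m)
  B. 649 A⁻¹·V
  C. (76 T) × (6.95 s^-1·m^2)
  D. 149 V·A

Reference: [kg·m²·s⁻²·A⁻¹] · [s⁻¹] = kg·m²·s⁻³·A⁻¹.
Each option:
  A. [kg·m²·s⁻³·A⁻¹] / [m] = kg·m·s⁻³·A⁻¹
  B. V·A⁻¹ = J·C⁻¹·A⁻¹ = kg·m²·s⁻³·A⁻²
  C. [kg·s⁻²·A⁻¹] · [m²·s⁻¹] = kg·m²·s⁻³·A⁻¹  ← same
  D. V·A = J·C⁻¹·A = kg·m²·s⁻³
Only C. matches kg·m²·s⁻³·A⁻¹.

C.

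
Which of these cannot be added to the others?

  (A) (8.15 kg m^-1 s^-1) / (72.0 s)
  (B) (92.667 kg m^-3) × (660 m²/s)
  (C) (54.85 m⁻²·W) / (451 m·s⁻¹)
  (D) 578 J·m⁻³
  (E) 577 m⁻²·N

Expand each in SI base units:
  (A) [kg·m⁻¹·s⁻¹] / [s] = kg·m⁻¹·s⁻²
  (B) [kg·m⁻³] · [m²·s⁻¹] = kg·m⁻¹·s⁻¹
  (C) [kg·s⁻³] / [m·s⁻¹] = kg·m⁻¹·s⁻²
  (D) J·m⁻³ = N·m·m⁻³ = kg·m⁻¹·s⁻²
  (E) N·m⁻² = kg·m·s⁻²·m⁻² = kg·m⁻¹·s⁻²
All reduce to kg·m⁻¹·s⁻² except (B), which is kg·m⁻¹·s⁻¹.

(B)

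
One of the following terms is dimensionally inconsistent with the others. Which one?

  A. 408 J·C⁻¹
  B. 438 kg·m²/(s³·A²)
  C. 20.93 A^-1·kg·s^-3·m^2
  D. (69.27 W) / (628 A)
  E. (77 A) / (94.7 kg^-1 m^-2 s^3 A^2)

Reduce each to base SI dimensions:
  A. J·C⁻¹ = N·m·(s·A)⁻¹ = kg·m²·s⁻³·A⁻¹
  B. kg·m²·s⁻³·A⁻²
  C. kg·m²·s⁻³·A⁻¹
  D. [kg·m²·s⁻³] / [A] = kg·m²·s⁻³·A⁻¹
  E. [A] / [kg⁻¹·m⁻²·s³·A²] = kg·m²·s⁻³·A⁻¹
All reduce to kg·m²·s⁻³·A⁻¹ except B., which is kg·m²·s⁻³·A⁻².

B.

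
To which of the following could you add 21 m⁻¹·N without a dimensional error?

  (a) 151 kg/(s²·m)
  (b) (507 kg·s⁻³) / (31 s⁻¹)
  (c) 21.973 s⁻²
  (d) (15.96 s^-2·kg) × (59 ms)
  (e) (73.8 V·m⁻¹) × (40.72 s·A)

(b)

Reference: N·m⁻¹ = kg·m·s⁻²·m⁻¹ = kg·s⁻².
Each option:
  (a) kg·m⁻¹·s⁻²
  (b) [kg·s⁻³] / [s⁻¹] = kg·s⁻²  ← same
  (c) s⁻²
  (d) [kg·s⁻²] · [s] = kg·s⁻¹
  (e) [kg·m·s⁻³·A⁻¹] · [s·A] = kg·m·s⁻²
Only (b) matches kg·s⁻².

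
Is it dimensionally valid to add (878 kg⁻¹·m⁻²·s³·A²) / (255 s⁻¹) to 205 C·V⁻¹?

Work out the base dimensions of each:
  (878 kg⁻¹·m⁻²·s³·A²) / (255 s⁻¹):  [kg⁻¹·m⁻²·s³·A²] / [s⁻¹] = kg⁻¹·m⁻²·s⁴·A²
  205 C·V⁻¹:  C·V⁻¹ = s·A·(J·C⁻¹)⁻¹ = kg⁻¹·m⁻²·s⁴·A²
Both are kg⁻¹·m⁻²·s⁴·A², so they have the same dimensions and can be added.

Yes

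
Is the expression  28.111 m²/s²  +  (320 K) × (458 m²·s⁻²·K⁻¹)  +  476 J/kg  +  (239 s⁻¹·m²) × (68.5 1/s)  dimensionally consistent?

Work out the base dimensions of each:
  28.111 m²/s²:  m²·s⁻²
  (320 K) × (458 m²·s⁻²·K⁻¹):  [K] · [m²·s⁻²·K⁻¹] = m²·s⁻²
  476 J/kg:  J·kg⁻¹ = N·m·kg⁻¹ = m²·s⁻²
  (239 s⁻¹·m²) × (68.5 1/s):  [m²·s⁻¹] · [s⁻¹] = m²·s⁻²
Every term reduces to m²·s⁻².

Yes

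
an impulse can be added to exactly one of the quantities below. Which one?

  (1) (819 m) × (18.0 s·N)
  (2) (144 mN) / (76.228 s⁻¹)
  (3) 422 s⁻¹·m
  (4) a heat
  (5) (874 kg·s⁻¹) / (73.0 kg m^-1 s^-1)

Reference: [impulse] = kg·m·s⁻¹.
Each option:
  (1) [m] · [kg·m·s⁻¹] = kg·m²·s⁻¹
  (2) [kg·m·s⁻²] / [s⁻¹] = kg·m·s⁻¹  ← same
  (3) m·s⁻¹
  (4) [heat] = kg·m²·s⁻²
  (5) [kg·s⁻¹] / [kg·m⁻¹·s⁻¹] = m
Only (2) matches kg·m·s⁻¹.

(2)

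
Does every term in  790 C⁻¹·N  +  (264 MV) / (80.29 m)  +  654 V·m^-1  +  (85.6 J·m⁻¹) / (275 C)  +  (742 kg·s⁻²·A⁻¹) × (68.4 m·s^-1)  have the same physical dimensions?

Work out the base dimensions of each:
  790 C⁻¹·N:  N·C⁻¹ = kg·m·s⁻²·(s·A)⁻¹ = kg·m·s⁻³·A⁻¹
  (264 MV) / (80.29 m):  [kg·m²·s⁻³·A⁻¹] / [m] = kg·m·s⁻³·A⁻¹
  654 V·m^-1:  V·m⁻¹ = J·C⁻¹·m⁻¹ = kg·m·s⁻³·A⁻¹
  (85.6 J·m⁻¹) / (275 C):  [kg·m·s⁻²] / [s·A] = kg·m·s⁻³·A⁻¹
  (742 kg·s⁻²·A⁻¹) × (68.4 m·s^-1):  [kg·s⁻²·A⁻¹] · [m·s⁻¹] = kg·m·s⁻³·A⁻¹
Every term reduces to kg·m·s⁻³·A⁻¹.

Yes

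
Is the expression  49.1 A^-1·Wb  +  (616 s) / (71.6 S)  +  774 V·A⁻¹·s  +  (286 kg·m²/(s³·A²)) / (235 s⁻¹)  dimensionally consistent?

Yes

Expand each in SI base units:
  49.1 A^-1·Wb:  Wb·A⁻¹ = V·s·A⁻¹ = kg·m²·s⁻²·A⁻²
  (616 s) / (71.6 S):  [s] / [kg⁻¹·m⁻²·s³·A²] = kg·m²·s⁻²·A⁻²
  774 V·A⁻¹·s:  V·s·A⁻¹ = J·C⁻¹·s·A⁻¹ = kg·m²·s⁻²·A⁻²
  (286 kg·m²/(s³·A²)) / (235 s⁻¹):  [kg·m²·s⁻³·A⁻²] / [s⁻¹] = kg·m²·s⁻²·A⁻²
Every term reduces to kg·m²·s⁻²·A⁻².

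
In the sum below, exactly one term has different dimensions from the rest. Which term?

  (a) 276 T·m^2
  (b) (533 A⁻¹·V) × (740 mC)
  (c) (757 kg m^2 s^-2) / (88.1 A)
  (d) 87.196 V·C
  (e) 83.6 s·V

Dimensions:
  (a) T·m² = Wb·m⁻²·m² = kg·m²·s⁻²·A⁻¹
  (b) [kg·m²·s⁻³·A⁻²] · [s·A] = kg·m²·s⁻²·A⁻¹
  (c) [kg·m²·s⁻²] / [A] = kg·m²·s⁻²·A⁻¹
  (d) C·V = s·A·J·C⁻¹ = kg·m²·s⁻²
  (e) V·s = J·C⁻¹·s = kg·m²·s⁻²·A⁻¹
All reduce to kg·m²·s⁻²·A⁻¹ except (d), which is kg·m²·s⁻².

(d)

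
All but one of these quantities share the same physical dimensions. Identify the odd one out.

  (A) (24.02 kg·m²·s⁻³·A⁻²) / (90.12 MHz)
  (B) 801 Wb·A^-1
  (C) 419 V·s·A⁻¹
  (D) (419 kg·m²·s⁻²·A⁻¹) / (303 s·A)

(D)

Expand each in SI base units:
  (A) [kg·m²·s⁻³·A⁻²] / [s⁻¹] = kg·m²·s⁻²·A⁻²
  (B) Wb·A⁻¹ = V·s·A⁻¹ = kg·m²·s⁻²·A⁻²
  (C) V·s·A⁻¹ = J·C⁻¹·s·A⁻¹ = kg·m²·s⁻²·A⁻²
  (D) [kg·m²·s⁻²·A⁻¹] / [s·A] = kg·m²·s⁻³·A⁻²
All reduce to kg·m²·s⁻²·A⁻² except (D), which is kg·m²·s⁻³·A⁻².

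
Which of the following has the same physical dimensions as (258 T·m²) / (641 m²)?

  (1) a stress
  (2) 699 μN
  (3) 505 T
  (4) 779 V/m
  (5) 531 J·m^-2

Reference: [kg·m²·s⁻²·A⁻¹] / [m²] = kg·s⁻²·A⁻¹.
Each option:
  (1) [stress] = kg·m⁻¹·s⁻²
  (2) N = kg·m·s⁻²
  (3) T = Wb·m⁻² = kg·s⁻²·A⁻¹  ← same
  (4) V·m⁻¹ = J·C⁻¹·m⁻¹ = kg·m·s⁻³·A⁻¹
  (5) J·m⁻² = N·m·m⁻² = kg·s⁻²
Only (3) matches kg·s⁻²·A⁻¹.

(3)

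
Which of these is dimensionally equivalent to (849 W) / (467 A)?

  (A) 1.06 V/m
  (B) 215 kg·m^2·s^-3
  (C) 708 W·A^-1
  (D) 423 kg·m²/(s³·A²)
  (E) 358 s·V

(C)

Reference: [kg·m²·s⁻³] / [A] = kg·m²·s⁻³·A⁻¹.
Each option:
  (A) V·m⁻¹ = J·C⁻¹·m⁻¹ = kg·m·s⁻³·A⁻¹
  (B) kg·m²·s⁻³
  (C) W·A⁻¹ = J·s⁻¹·A⁻¹ = kg·m²·s⁻³·A⁻¹  ← same
  (D) kg·m²·s⁻³·A⁻²
  (E) V·s = J·C⁻¹·s = kg·m²·s⁻²·A⁻¹
Only (C) matches kg·m²·s⁻³·A⁻¹.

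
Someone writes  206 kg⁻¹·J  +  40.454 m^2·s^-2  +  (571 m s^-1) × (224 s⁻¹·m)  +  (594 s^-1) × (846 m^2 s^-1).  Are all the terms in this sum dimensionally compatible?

Reduce each to base SI dimensions:
  206 kg⁻¹·J:  J·kg⁻¹ = N·m·kg⁻¹ = m²·s⁻²
  40.454 m^2·s^-2:  m²·s⁻²
  (571 m s^-1) × (224 s⁻¹·m):  [m·s⁻¹] · [m·s⁻¹] = m²·s⁻²
  (594 s^-1) × (846 m^2 s^-1):  [s⁻¹] · [m²·s⁻¹] = m²·s⁻²
Every term reduces to m²·s⁻².

Yes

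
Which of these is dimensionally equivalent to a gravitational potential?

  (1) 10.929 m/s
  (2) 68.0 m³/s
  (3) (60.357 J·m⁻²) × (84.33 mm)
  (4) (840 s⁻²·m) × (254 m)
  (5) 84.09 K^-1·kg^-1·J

Reference: [gravitational potential] = m²·s⁻².
Each option:
  (1) m·s⁻¹
  (2) m³·s⁻¹
  (3) [kg·s⁻²] · [m] = kg·m·s⁻²
  (4) [m·s⁻²] · [m] = m²·s⁻²  ← same
  (5) J·kg⁻¹·K⁻¹ = N·m·kg⁻¹·K⁻¹ = m²·s⁻²·K⁻¹
Only (4) matches m²·s⁻².

(4)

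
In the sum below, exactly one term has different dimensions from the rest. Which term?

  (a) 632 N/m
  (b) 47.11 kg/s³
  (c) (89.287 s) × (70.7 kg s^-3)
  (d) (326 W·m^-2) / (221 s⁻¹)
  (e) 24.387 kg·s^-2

Work out the base dimensions of each:
  (a) N·m⁻¹ = kg·m·s⁻²·m⁻¹ = kg·s⁻²
  (b) kg·s⁻³
  (c) [s] · [kg·s⁻³] = kg·s⁻²
  (d) [kg·s⁻³] / [s⁻¹] = kg·s⁻²
  (e) kg·s⁻²
All reduce to kg·s⁻² except (b), which is kg·s⁻³.

(b)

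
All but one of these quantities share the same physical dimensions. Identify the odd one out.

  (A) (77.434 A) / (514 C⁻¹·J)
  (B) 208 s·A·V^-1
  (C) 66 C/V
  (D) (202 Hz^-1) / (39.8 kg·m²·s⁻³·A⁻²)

Reduce each to base SI dimensions:
  (A) [A] / [kg·m²·s⁻³·A⁻¹] = kg⁻¹·m⁻²·s³·A²
  (B) A·s·V⁻¹ = A·s·(J·C⁻¹)⁻¹ = kg⁻¹·m⁻²·s⁴·A²
  (C) C·V⁻¹ = s·A·(J·C⁻¹)⁻¹ = kg⁻¹·m⁻²·s⁴·A²
  (D) [s] / [kg·m²·s⁻³·A⁻²] = kg⁻¹·m⁻²·s⁴·A²
All reduce to kg⁻¹·m⁻²·s⁴·A² except (A), which is kg⁻¹·m⁻²·s³·A².

(A)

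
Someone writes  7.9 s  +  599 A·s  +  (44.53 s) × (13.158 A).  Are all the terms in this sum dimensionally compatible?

Expand each in SI base units:
  7.9 s:  s
  599 A·s:  A·s = s·A
  (44.53 s) × (13.158 A):  [s] · [A] = s·A
The terms do not share a single dimension (s vs s·A).

No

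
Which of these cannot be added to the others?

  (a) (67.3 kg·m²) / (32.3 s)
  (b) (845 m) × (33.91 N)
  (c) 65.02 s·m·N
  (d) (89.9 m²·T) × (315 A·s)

Reduce each to base SI dimensions:
  (a) [kg·m²] / [s] = kg·m²·s⁻¹
  (b) [m] · [kg·m·s⁻²] = kg·m²·s⁻²
  (c) N·m·s = kg·m·s⁻²·m·s = kg·m²·s⁻¹
  (d) [kg·m²·s⁻²·A⁻¹] · [s·A] = kg·m²·s⁻¹
All reduce to kg·m²·s⁻¹ except (b), which is kg·m²·s⁻².

(b)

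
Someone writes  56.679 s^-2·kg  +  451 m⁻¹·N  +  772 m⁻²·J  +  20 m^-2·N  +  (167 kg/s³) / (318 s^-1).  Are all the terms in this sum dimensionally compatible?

Work out the base dimensions of each:
  56.679 s^-2·kg:  kg·s⁻²
  451 m⁻¹·N:  N·m⁻¹ = kg·m·s⁻²·m⁻¹ = kg·s⁻²
  772 m⁻²·J:  J·m⁻² = N·m·m⁻² = kg·s⁻²
  20 m^-2·N:  N·m⁻² = kg·m·s⁻²·m⁻² = kg·m⁻¹·s⁻²
  (167 kg/s³) / (318 s^-1):  [kg·s⁻³] / [s⁻¹] = kg·s⁻²
The terms do not share a single dimension (kg·m⁻¹·s⁻² vs kg·s⁻²).

No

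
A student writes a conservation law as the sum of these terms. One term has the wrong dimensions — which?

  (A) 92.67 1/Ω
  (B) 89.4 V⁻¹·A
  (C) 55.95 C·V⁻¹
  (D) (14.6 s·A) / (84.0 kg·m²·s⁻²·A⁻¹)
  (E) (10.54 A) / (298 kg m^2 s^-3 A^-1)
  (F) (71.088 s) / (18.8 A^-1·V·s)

Expand each in SI base units:
  (A) Ω⁻¹ = (V·A⁻¹)⁻¹ = kg⁻¹·m⁻²·s³·A²
  (B) A·V⁻¹ = A·(J·C⁻¹)⁻¹ = kg⁻¹·m⁻²·s³·A²
  (C) C·V⁻¹ = s·A·(J·C⁻¹)⁻¹ = kg⁻¹·m⁻²·s⁴·A²
  (D) [s·A] / [kg·m²·s⁻²·A⁻¹] = kg⁻¹·m⁻²·s³·A²
  (E) [A] / [kg·m²·s⁻³·A⁻¹] = kg⁻¹·m⁻²·s³·A²
  (F) [s] / [kg·m²·s⁻²·A⁻²] = kg⁻¹·m⁻²·s³·A²
All reduce to kg⁻¹·m⁻²·s³·A² except (C), which is kg⁻¹·m⁻²·s⁴·A².

(C)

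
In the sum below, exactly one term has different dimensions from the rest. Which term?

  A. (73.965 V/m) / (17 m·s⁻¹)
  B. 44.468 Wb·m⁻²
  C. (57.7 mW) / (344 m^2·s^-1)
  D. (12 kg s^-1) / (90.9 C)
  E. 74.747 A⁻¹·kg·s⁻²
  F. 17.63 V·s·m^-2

Dimensions:
  A. [kg·m·s⁻³·A⁻¹] / [m·s⁻¹] = kg·s⁻²·A⁻¹
  B. Wb·m⁻² = V·s·m⁻² = kg·s⁻²·A⁻¹
  C. [kg·m²·s⁻³] / [m²·s⁻¹] = kg·s⁻²
  D. [kg·s⁻¹] / [s·A] = kg·s⁻²·A⁻¹
  E. kg·s⁻²·A⁻¹
  F. V·s·m⁻² = J·C⁻¹·s·m⁻² = kg·s⁻²·A⁻¹
All reduce to kg·s⁻²·A⁻¹ except C., which is kg·s⁻².

C.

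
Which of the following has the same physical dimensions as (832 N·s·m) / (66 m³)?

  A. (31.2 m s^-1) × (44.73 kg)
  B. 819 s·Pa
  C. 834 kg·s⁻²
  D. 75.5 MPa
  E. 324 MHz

B.

Reference: [kg·m²·s⁻¹] / [m³] = kg·m⁻¹·s⁻¹.
Each option:
  A. [m·s⁻¹] · [kg] = kg·m·s⁻¹
  B. Pa·s = N·m⁻²·s = kg·m⁻¹·s⁻¹  ← same
  C. kg·s⁻²
  D. Pa = N·m⁻² = kg·m⁻¹·s⁻²
  E. Hz = s⁻¹
Only B. matches kg·m⁻¹·s⁻¹.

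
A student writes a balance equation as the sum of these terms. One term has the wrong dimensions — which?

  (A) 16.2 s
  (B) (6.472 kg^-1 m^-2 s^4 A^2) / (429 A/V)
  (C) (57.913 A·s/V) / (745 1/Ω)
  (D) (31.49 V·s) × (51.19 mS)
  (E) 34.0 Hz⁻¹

(D)

Work out the base dimensions of each:
  (A) s
  (B) [kg⁻¹·m⁻²·s⁴·A²] / [kg⁻¹·m⁻²·s³·A²] = s
  (C) [kg⁻¹·m⁻²·s⁴·A²] / [kg⁻¹·m⁻²·s³·A²] = s
  (D) [kg·m²·s⁻²·A⁻¹] · [kg⁻¹·m⁻²·s³·A²] = s·A
  (E) Hz⁻¹ = (s⁻¹)⁻¹ = s
All reduce to s except (D), which is s·A.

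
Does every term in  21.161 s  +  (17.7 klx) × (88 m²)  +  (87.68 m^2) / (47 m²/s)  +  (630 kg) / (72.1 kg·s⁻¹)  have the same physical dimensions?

No

Reduce each to base SI dimensions:
  21.161 s:  s
  (17.7 klx) × (88 m²):  [m⁻²·cd] · [m²] = cd
  (87.68 m^2) / (47 m²/s):  [m²] / [m²·s⁻¹] = s
  (630 kg) / (72.1 kg·s⁻¹):  [kg] / [kg·s⁻¹] = s
The terms do not share a single dimension (cd vs s).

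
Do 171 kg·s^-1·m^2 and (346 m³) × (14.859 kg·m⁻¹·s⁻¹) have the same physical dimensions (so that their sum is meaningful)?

Yes

Work out the base dimensions of each:
  171 kg·s^-1·m^2:  kg·m²·s⁻¹
  (346 m³) × (14.859 kg·m⁻¹·s⁻¹):  [m³] · [kg·m⁻¹·s⁻¹] = kg·m²·s⁻¹
Both are kg·m²·s⁻¹, so they have the same dimensions and can be added.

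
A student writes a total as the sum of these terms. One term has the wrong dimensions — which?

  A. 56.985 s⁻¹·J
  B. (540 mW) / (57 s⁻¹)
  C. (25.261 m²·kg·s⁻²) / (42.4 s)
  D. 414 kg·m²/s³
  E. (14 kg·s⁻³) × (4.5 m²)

B.

In SI base units:
  A. J·s⁻¹ = N·m·s⁻¹ = kg·m²·s⁻³
  B. [kg·m²·s⁻³] / [s⁻¹] = kg·m²·s⁻²
  C. [kg·m²·s⁻²] / [s] = kg·m²·s⁻³
  D. kg·m²·s⁻³
  E. [kg·s⁻³] · [m²] = kg·m²·s⁻³
All reduce to kg·m²·s⁻³ except B., which is kg·m²·s⁻².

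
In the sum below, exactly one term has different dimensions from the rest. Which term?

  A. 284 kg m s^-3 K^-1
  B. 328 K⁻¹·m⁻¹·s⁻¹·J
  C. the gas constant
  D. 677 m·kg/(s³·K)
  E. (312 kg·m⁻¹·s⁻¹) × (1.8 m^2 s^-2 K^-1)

C.

Dimensions:
  A. kg·m·s⁻³·K⁻¹
  B. J·s⁻¹·m⁻¹·K⁻¹ = N·m·s⁻¹·m⁻¹·K⁻¹ = kg·m·s⁻³·K⁻¹
  C. [gas constant] = kg·m²·s⁻²·K⁻¹·mol⁻¹
  D. kg·m·s⁻³·K⁻¹
  E. [kg·m⁻¹·s⁻¹] · [m²·s⁻²·K⁻¹] = kg·m·s⁻³·K⁻¹
All reduce to kg·m·s⁻³·K⁻¹ except C., which is kg·m²·s⁻²·K⁻¹·mol⁻¹.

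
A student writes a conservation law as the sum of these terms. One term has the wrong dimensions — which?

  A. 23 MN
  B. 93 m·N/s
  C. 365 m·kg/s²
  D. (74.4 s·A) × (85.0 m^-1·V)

B.

Expand each in SI base units:
  A. N = kg·m·s⁻²
  B. N·m·s⁻¹ = kg·m·s⁻²·m·s⁻¹ = kg·m²·s⁻³
  C. kg·m·s⁻²
  D. [s·A] · [kg·m·s⁻³·A⁻¹] = kg·m·s⁻²
All reduce to kg·m·s⁻² except B., which is kg·m²·s⁻³.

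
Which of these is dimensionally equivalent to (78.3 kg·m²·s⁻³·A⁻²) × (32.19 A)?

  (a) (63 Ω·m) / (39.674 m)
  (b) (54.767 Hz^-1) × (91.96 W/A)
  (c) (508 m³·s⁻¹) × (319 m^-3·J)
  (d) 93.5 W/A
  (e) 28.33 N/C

(d)

Reference: [kg·m²·s⁻³·A⁻²] · [A] = kg·m²·s⁻³·A⁻¹.
Each option:
  (a) [kg·m³·s⁻³·A⁻²] / [m] = kg·m²·s⁻³·A⁻²
  (b) [s] · [kg·m²·s⁻³·A⁻¹] = kg·m²·s⁻²·A⁻¹
  (c) [m³·s⁻¹] · [kg·m⁻¹·s⁻²] = kg·m²·s⁻³
  (d) W·A⁻¹ = J·s⁻¹·A⁻¹ = kg·m²·s⁻³·A⁻¹  ← same
  (e) N·C⁻¹ = kg·m·s⁻²·(s·A)⁻¹ = kg·m·s⁻³·A⁻¹
Only (d) matches kg·m²·s⁻³·A⁻¹.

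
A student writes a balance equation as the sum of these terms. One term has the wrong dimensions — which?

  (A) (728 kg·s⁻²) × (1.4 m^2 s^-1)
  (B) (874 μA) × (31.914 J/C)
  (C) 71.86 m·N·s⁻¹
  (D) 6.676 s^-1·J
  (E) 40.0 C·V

Reduce each to base SI dimensions:
  (A) [kg·s⁻²] · [m²·s⁻¹] = kg·m²·s⁻³
  (B) [A] · [kg·m²·s⁻³·A⁻¹] = kg·m²·s⁻³
  (C) N·m·s⁻¹ = kg·m·s⁻²·m·s⁻¹ = kg·m²·s⁻³
  (D) J·s⁻¹ = N·m·s⁻¹ = kg·m²·s⁻³
  (E) C·V = s·A·J·C⁻¹ = kg·m²·s⁻²
All reduce to kg·m²·s⁻³ except (E), which is kg·m²·s⁻².

(E)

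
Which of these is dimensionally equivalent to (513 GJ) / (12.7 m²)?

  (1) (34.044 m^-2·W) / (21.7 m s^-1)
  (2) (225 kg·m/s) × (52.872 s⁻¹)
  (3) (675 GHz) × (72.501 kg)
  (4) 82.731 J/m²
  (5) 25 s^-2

(4)

Reference: [kg·m²·s⁻²] / [m²] = kg·s⁻².
Each option:
  (1) [kg·s⁻³] / [m·s⁻¹] = kg·m⁻¹·s⁻²
  (2) [kg·m·s⁻¹] · [s⁻¹] = kg·m·s⁻²
  (3) [s⁻¹] · [kg] = kg·s⁻¹
  (4) J·m⁻² = N·m·m⁻² = kg·s⁻²  ← same
  (5) s⁻²
Only (4) matches kg·s⁻².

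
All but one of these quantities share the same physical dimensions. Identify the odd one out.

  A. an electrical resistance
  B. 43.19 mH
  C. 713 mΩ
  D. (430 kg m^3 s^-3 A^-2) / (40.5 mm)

B.

Expand each in SI base units:
  A. [electrical resistance] = kg·m²·s⁻³·A⁻²
  B. H = V·s·A⁻¹ = kg·m²·s⁻²·A⁻²
  C. Ω = V·A⁻¹ = kg·m²·s⁻³·A⁻²
  D. [kg·m³·s⁻³·A⁻²] / [m] = kg·m²·s⁻³·A⁻²
All reduce to kg·m²·s⁻³·A⁻² except B., which is kg·m²·s⁻²·A⁻².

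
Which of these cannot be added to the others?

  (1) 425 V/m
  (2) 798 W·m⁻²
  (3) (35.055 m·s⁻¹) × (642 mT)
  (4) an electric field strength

Reduce each to base SI dimensions:
  (1) V·m⁻¹ = J·C⁻¹·m⁻¹ = kg·m·s⁻³·A⁻¹
  (2) W·m⁻² = J·s⁻¹·m⁻² = kg·s⁻³
  (3) [m·s⁻¹] · [kg·s⁻²·A⁻¹] = kg·m·s⁻³·A⁻¹
  (4) [electric field strength] = kg·m·s⁻³·A⁻¹
All reduce to kg·m·s⁻³·A⁻¹ except (2), which is kg·s⁻³.

(2)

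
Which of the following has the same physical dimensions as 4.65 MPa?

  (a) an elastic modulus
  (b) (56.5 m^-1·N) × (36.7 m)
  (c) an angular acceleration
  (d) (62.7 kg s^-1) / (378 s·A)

Reference: Pa = N·m⁻² = kg·m⁻¹·s⁻².
Each option:
  (a) [elastic modulus] = kg·m⁻¹·s⁻²  ← same
  (b) [kg·s⁻²] · [m] = kg·m·s⁻²
  (c) [angular acceleration] = s⁻²
  (d) [kg·s⁻¹] / [s·A] = kg·s⁻²·A⁻¹
Only (a) matches kg·m⁻¹·s⁻².

(a)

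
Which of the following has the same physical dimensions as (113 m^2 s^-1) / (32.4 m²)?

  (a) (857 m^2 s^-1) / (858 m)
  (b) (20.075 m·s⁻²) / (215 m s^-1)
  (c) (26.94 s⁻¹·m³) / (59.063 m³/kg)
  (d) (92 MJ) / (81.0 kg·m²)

Reference: [m²·s⁻¹] / [m²] = s⁻¹.
Each option:
  (a) [m²·s⁻¹] / [m] = m·s⁻¹
  (b) [m·s⁻²] / [m·s⁻¹] = s⁻¹  ← same
  (c) [m³·s⁻¹] / [kg⁻¹·m³] = kg·s⁻¹
  (d) [kg·m²·s⁻²] / [kg·m²] = s⁻²
Only (b) matches s⁻¹.

(b)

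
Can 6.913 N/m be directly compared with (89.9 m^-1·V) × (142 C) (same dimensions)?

No

Work out the base dimensions of each:
  6.913 N/m:  N·m⁻¹ = kg·m·s⁻²·m⁻¹ = kg·s⁻²
  (89.9 m^-1·V) × (142 C):  [kg·m·s⁻³·A⁻¹] · [s·A] = kg·m·s⁻²
kg·s⁻² ≠ kg·m·s⁻², so they cannot be added.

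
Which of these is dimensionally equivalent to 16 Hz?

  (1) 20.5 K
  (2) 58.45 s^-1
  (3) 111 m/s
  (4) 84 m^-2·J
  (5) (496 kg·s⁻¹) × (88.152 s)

(2)

Reference: Hz = s⁻¹.
Each option:
  (1) K
  (2) s⁻¹  ← same
  (3) m·s⁻¹
  (4) J·m⁻² = N·m·m⁻² = kg·s⁻²
  (5) [kg·s⁻¹] · [s] = kg
Only (2) matches s⁻¹.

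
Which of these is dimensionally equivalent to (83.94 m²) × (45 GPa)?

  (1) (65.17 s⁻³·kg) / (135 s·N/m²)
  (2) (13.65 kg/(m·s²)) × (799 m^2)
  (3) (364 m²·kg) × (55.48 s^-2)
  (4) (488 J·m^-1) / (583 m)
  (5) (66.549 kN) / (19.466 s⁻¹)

(2)

Reference: [m²] · [kg·m⁻¹·s⁻²] = kg·m·s⁻².
Each option:
  (1) [kg·s⁻³] / [kg·m⁻¹·s⁻¹] = m·s⁻²
  (2) [kg·m⁻¹·s⁻²] · [m²] = kg·m·s⁻²  ← same
  (3) [kg·m²] · [s⁻²] = kg·m²·s⁻²
  (4) [kg·m·s⁻²] / [m] = kg·s⁻²
  (5) [kg·m·s⁻²] / [s⁻¹] = kg·m·s⁻¹
Only (2) matches kg·m·s⁻².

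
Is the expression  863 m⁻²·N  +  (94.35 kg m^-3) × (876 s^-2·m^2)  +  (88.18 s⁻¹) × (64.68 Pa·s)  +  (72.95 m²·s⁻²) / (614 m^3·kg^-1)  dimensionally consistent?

Yes

Work out the base dimensions of each:
  863 m⁻²·N:  N·m⁻² = kg·m·s⁻²·m⁻² = kg·m⁻¹·s⁻²
  (94.35 kg m^-3) × (876 s^-2·m^2):  [kg·m⁻³] · [m²·s⁻²] = kg·m⁻¹·s⁻²
  (88.18 s⁻¹) × (64.68 Pa·s):  [s⁻¹] · [kg·m⁻¹·s⁻¹] = kg·m⁻¹·s⁻²
  (72.95 m²·s⁻²) / (614 m^3·kg^-1):  [m²·s⁻²] / [kg⁻¹·m³] = kg·m⁻¹·s⁻²
Every term reduces to kg·m⁻¹·s⁻².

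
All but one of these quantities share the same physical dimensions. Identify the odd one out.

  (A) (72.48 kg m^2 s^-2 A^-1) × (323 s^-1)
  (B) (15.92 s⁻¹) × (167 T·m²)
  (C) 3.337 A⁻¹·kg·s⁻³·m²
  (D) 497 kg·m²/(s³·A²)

(D)

Reduce each to base SI dimensions:
  (A) [kg·m²·s⁻²·A⁻¹] · [s⁻¹] = kg·m²·s⁻³·A⁻¹
  (B) [s⁻¹] · [kg·m²·s⁻²·A⁻¹] = kg·m²·s⁻³·A⁻¹
  (C) kg·m²·s⁻³·A⁻¹
  (D) kg·m²·s⁻³·A⁻²
All reduce to kg·m²·s⁻³·A⁻¹ except (D), which is kg·m²·s⁻³·A⁻².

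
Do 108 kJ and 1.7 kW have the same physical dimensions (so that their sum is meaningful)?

Expand each in SI base units:
  108 kJ:  J = N·m = kg·m²·s⁻²
  1.7 kW:  W = J·s⁻¹ = kg·m²·s⁻³
kg·m²·s⁻² ≠ kg·m²·s⁻³, so they cannot be added.

No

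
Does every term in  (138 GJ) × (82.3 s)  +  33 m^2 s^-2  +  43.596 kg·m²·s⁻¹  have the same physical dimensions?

Work out the base dimensions of each:
  (138 GJ) × (82.3 s):  [kg·m²·s⁻²] · [s] = kg·m²·s⁻¹
  33 m^2 s^-2:  m²·s⁻²
  43.596 kg·m²·s⁻¹:  kg·m²·s⁻¹
The terms do not share a single dimension (kg·m²·s⁻¹ vs m²·s⁻²).

No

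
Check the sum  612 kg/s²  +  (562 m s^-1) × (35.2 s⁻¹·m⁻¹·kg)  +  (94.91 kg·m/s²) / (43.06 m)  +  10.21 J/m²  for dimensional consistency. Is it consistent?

Dimensions:
  612 kg/s²:  kg·s⁻²
  (562 m s^-1) × (35.2 s⁻¹·m⁻¹·kg):  [m·s⁻¹] · [kg·m⁻¹·s⁻¹] = kg·s⁻²
  (94.91 kg·m/s²) / (43.06 m):  [kg·m·s⁻²] / [m] = kg·s⁻²
  10.21 J/m²:  J·m⁻² = N·m·m⁻² = kg·s⁻²
Every term reduces to kg·s⁻².

Yes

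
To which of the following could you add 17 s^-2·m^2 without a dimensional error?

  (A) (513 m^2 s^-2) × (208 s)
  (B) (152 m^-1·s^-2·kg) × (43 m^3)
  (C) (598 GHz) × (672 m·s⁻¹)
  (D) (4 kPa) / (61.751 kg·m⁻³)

(D)

Reference: m²·s⁻².
Each option:
  (A) [m²·s⁻²] · [s] = m²·s⁻¹
  (B) [kg·m⁻¹·s⁻²] · [m³] = kg·m²·s⁻²
  (C) [s⁻¹] · [m·s⁻¹] = m·s⁻²
  (D) [kg·m⁻¹·s⁻²] / [kg·m⁻³] = m²·s⁻²  ← same
Only (D) matches m²·s⁻².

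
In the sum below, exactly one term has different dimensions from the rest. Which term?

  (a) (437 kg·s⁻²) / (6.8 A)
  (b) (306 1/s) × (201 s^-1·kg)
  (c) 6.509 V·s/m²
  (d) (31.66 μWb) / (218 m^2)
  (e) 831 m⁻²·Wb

(b)

In SI base units:
  (a) [kg·s⁻²] / [A] = kg·s⁻²·A⁻¹
  (b) [s⁻¹] · [kg·s⁻¹] = kg·s⁻²
  (c) V·s·m⁻² = J·C⁻¹·s·m⁻² = kg·s⁻²·A⁻¹
  (d) [kg·m²·s⁻²·A⁻¹] / [m²] = kg·s⁻²·A⁻¹
  (e) Wb·m⁻² = V·s·m⁻² = kg·s⁻²·A⁻¹
All reduce to kg·s⁻²·A⁻¹ except (b), which is kg·s⁻².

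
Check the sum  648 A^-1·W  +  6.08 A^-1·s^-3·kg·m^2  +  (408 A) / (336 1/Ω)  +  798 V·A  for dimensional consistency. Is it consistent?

Expand each in SI base units:
  648 A^-1·W:  W·A⁻¹ = J·s⁻¹·A⁻¹ = kg·m²·s⁻³·A⁻¹
  6.08 A^-1·s^-3·kg·m^2:  kg·m²·s⁻³·A⁻¹
  (408 A) / (336 1/Ω):  [A] / [kg⁻¹·m⁻²·s³·A²] = kg·m²·s⁻³·A⁻¹
  798 V·A:  V·A = J·C⁻¹·A = kg·m²·s⁻³
The terms do not share a single dimension (kg·m²·s⁻³ vs kg·m²·s⁻³·A⁻¹).

No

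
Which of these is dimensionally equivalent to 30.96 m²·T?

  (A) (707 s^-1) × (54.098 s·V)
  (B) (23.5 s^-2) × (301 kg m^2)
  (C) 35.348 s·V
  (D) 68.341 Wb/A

Reference: T·m² = Wb·m⁻²·m² = kg·m²·s⁻²·A⁻¹.
Each option:
  (A) [s⁻¹] · [kg·m²·s⁻²·A⁻¹] = kg·m²·s⁻³·A⁻¹
  (B) [s⁻²] · [kg·m²] = kg·m²·s⁻²
  (C) V·s = J·C⁻¹·s = kg·m²·s⁻²·A⁻¹  ← same
  (D) Wb·A⁻¹ = V·s·A⁻¹ = kg·m²·s⁻²·A⁻²
Only (C) matches kg·m²·s⁻²·A⁻¹.

(C)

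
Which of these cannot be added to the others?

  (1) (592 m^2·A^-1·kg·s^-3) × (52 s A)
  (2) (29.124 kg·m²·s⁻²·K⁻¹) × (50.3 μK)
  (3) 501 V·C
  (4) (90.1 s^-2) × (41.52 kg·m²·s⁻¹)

Work out the base dimensions of each:
  (1) [kg·m²·s⁻³·A⁻¹] · [s·A] = kg·m²·s⁻²
  (2) [kg·m²·s⁻²·K⁻¹] · [K] = kg·m²·s⁻²
  (3) C·V = s·A·J·C⁻¹ = kg·m²·s⁻²
  (4) [s⁻²] · [kg·m²·s⁻¹] = kg·m²·s⁻³
All reduce to kg·m²·s⁻² except (4), which is kg·m²·s⁻³.

(4)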